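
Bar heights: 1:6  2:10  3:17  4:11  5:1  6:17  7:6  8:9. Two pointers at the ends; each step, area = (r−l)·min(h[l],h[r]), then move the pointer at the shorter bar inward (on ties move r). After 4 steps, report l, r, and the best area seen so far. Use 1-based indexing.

l=3, r=6, best area=54

[1,8] min(6,9)*7=42 best=42 * → l++
[2,8] min(10,9)*6=54 best=54 * → r--
[2,7] min(10,6)*5=30 best=54 → r--
[2,6] min(10,17)*4=40 best=54 → l++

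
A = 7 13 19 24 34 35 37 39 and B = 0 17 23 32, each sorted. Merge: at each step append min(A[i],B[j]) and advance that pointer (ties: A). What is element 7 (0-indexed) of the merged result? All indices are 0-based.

merged[7] = 32

[i=0,j=0] A[i]=7>B[j]=0 take 0 → j++
[i=0,j=1] A[i]=7<=B[j]=17 take 7 → i++
[i=1,j=1] A[i]=13<=B[j]=17 take 13 → i++
[i=2,j=1] A[i]=19>B[j]=17 take 17 → j++
[i=2,j=2] A[i]=19<=B[j]=23 take 19 → i++
[i=3,j=2] A[i]=24>B[j]=23 take 23 → j++
[i=3,j=3] A[i]=24<=B[j]=32 take 24 → i++
[i=4,j=3] A[i]=34>B[j]=32 take 32 → j++
[i=4,j=4] B done, take A[i]=34 → i++
[i=5,j=4] B done, take A[i]=35 → i++
[i=6,j=4] B done, take A[i]=37 → i++
[i=7,j=4] B done, take A[i]=39 → i++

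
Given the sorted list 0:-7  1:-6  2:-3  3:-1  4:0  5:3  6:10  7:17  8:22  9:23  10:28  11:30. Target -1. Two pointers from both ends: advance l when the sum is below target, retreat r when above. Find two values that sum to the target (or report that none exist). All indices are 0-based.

(-1, 0)

[0,11] -7+30=23 >-1 → r--
[0,10] -7+28=21 >-1 → r--
[0,9] -7+23=16 >-1 → r--
[0,8] -7+22=15 >-1 → r--
[0,7] -7+17=10 >-1 → r--
[0,6] -7+10=3 >-1 → r--
[0,5] -7+3=-4 <-1 → l++
[1,5] -6+3=-3 <-1 → l++
[2,5] -3+3=0 >-1 → r--
[2,4] -3+0=-3 <-1 → l++
[3,4] -1+0=-1 → found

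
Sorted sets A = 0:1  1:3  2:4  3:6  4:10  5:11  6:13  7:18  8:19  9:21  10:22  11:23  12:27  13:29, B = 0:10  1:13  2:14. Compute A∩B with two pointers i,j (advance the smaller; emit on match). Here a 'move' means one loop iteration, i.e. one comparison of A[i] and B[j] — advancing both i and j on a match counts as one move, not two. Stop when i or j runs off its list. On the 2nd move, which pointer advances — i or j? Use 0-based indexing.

i=0 j=0: 1<10, i++
i=1 j=0: 3<10, i++

i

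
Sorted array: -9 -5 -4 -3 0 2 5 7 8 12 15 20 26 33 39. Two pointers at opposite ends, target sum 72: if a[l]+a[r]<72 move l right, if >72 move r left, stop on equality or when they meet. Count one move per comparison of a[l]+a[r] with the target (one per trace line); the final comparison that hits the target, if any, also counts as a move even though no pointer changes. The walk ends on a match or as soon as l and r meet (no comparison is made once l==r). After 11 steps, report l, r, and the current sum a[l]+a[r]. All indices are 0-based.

l=0 r=14: -9+39=30 <72, l++
l=1 r=14: -5+39=34 <72, l++
l=2 r=14: -4+39=35 <72, l++
l=3 r=14: -3+39=36 <72, l++
l=4 r=14: 0+39=39 <72, l++
l=5 r=14: 2+39=41 <72, l++
l=6 r=14: 5+39=44 <72, l++
l=7 r=14: 7+39=46 <72, l++
l=8 r=14: 8+39=47 <72, l++
l=9 r=14: 12+39=51 <72, l++
l=10 r=14: 15+39=54 <72, l++

l=11, r=14, sum=59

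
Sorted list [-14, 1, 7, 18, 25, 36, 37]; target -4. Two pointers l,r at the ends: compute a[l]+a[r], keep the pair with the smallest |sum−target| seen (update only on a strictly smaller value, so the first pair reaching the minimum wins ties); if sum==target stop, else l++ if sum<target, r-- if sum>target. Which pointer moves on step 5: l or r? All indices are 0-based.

l

[0,6] -14+37=23 d=27 * → r--
[0,5] -14+36=22 d=26 * → r--
[0,4] -14+25=11 d=15 * → r--
[0,3] -14+18=4 d=8 * → r--
[0,2] -14+7=-7 d=3 * → l++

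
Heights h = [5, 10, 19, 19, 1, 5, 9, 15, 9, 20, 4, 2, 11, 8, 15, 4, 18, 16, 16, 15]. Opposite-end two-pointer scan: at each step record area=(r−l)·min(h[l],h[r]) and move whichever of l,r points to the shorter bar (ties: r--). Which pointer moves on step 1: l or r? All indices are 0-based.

[0,19] min(5,15)*19=95 best=95 * → l++

l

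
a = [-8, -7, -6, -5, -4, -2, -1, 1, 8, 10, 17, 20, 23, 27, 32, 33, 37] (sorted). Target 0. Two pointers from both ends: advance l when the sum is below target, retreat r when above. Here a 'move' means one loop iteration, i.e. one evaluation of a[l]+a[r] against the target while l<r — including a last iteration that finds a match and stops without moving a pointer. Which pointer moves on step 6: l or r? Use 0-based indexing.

r

[0,16] -8+37=29 >0 → r--
[0,15] -8+33=25 >0 → r--
[0,14] -8+32=24 >0 → r--
[0,13] -8+27=19 >0 → r--
[0,12] -8+23=15 >0 → r--
[0,11] -8+20=12 >0 → r--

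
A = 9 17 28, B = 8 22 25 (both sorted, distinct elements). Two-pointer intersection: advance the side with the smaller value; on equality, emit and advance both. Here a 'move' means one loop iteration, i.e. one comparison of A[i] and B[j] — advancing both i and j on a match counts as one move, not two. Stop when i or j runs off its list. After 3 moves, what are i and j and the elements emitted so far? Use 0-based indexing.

i=0 j=0: 9>8, j++
i=0 j=1: 9<22, i++
i=1 j=1: 17<22, i++

i=2, j=1, emitted=[]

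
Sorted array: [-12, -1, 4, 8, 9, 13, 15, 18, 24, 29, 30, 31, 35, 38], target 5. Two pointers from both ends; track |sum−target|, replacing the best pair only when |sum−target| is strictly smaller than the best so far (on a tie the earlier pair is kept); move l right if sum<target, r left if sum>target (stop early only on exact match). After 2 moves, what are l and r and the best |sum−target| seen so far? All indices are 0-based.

l=0, r=11, best |Δ|=18

l=0 r=13: -12+38=26 d=21 *, r--
l=0 r=12: -12+35=23 d=18 *, r--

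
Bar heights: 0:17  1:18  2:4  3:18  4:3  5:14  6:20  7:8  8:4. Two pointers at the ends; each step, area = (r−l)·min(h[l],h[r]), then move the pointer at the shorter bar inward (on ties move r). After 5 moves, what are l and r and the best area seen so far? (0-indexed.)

l=3, r=6, best area=102

[0,8] min(17,4)*8=32 best=32 * → r--
[0,7] min(17,8)*7=56 best=56 * → r--
[0,6] min(17,20)*6=102 best=102 * → l++
[1,6] min(18,20)*5=90 best=102 → l++
[2,6] min(4,20)*4=16 best=102 → l++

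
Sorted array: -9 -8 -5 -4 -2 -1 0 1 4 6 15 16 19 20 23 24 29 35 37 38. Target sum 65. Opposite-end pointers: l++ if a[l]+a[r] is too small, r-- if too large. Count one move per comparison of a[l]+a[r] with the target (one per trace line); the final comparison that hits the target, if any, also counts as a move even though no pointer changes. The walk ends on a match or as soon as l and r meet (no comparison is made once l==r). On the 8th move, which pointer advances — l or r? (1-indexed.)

l=1 r=20: -9+38=29 <65, l++
l=2 r=20: -8+38=30 <65, l++
l=3 r=20: -5+38=33 <65, l++
l=4 r=20: -4+38=34 <65, l++
l=5 r=20: -2+38=36 <65, l++
l=6 r=20: -1+38=37 <65, l++
l=7 r=20: 0+38=38 <65, l++
l=8 r=20: 1+38=39 <65, l++

l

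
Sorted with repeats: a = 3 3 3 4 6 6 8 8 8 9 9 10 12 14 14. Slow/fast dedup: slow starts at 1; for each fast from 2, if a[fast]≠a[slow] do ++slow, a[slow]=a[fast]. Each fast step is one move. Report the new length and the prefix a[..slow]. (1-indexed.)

length 8; prefix = [3, 4, 6, 8, 9, 10, 12, 14]

slow=1 fast=2: a[fast]=3=a[slow] dup, fast++
slow=1 fast=3: a[fast]=3=a[slow] dup, fast++
slow=1 fast=4: a[fast]=4≠a[slow]=3 write a[2]=4, slow++,fast++
slow=2 fast=5: a[fast]=6≠a[slow]=4 write a[3]=6, slow++,fast++
slow=3 fast=6: a[fast]=6=a[slow] dup, fast++
slow=3 fast=7: a[fast]=8≠a[slow]=6 write a[4]=8, slow++,fast++
slow=4 fast=8: a[fast]=8=a[slow] dup, fast++
slow=4 fast=9: a[fast]=8=a[slow] dup, fast++
slow=4 fast=10: a[fast]=9≠a[slow]=8 write a[5]=9, slow++,fast++
slow=5 fast=11: a[fast]=9=a[slow] dup, fast++
slow=5 fast=12: a[fast]=10≠a[slow]=9 write a[6]=10, slow++,fast++
slow=6 fast=13: a[fast]=12≠a[slow]=10 write a[7]=12, slow++,fast++
slow=7 fast=14: a[fast]=14≠a[slow]=12 write a[8]=14, slow++,fast++
slow=8 fast=15: a[fast]=14=a[slow] dup, fast++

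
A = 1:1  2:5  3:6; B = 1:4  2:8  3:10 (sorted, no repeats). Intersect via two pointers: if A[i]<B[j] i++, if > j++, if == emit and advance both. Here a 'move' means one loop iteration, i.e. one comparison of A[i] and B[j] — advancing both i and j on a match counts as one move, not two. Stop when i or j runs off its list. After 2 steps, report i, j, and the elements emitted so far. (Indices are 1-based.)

i=2, j=2, emitted=[]

i=1 j=1: 1<4, i++
i=2 j=1: 5>4, j++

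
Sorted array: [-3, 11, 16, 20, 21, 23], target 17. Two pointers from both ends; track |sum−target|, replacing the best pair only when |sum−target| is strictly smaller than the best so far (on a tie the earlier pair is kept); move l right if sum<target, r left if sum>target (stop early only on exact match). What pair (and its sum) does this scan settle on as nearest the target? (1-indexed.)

pair (-3, 20) with sum 17 (|Δ|=0)

l=1 r=6: -3+23=20 d=3 *, r--
l=1 r=5: -3+21=18 d=1 *, r--
l=1 r=4: -3+20=17 d=0 *, stop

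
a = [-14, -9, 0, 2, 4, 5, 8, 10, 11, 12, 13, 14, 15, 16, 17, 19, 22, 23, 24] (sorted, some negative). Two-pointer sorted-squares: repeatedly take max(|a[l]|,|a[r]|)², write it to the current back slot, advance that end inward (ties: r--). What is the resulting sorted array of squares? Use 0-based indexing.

[0, 4, 16, 25, 64, 81, 100, 121, 144, 169, 196, 196, 225, 256, 289, 361, 484, 529, 576]

[0,18] |-14|<=|24| out[18]=576 → r--
[0,17] |-14|<=|23| out[17]=529 → r--
[0,16] |-14|<=|22| out[16]=484 → r--
[0,15] |-14|<=|19| out[15]=361 → r--
[0,14] |-14|<=|17| out[14]=289 → r--
[0,13] |-14|<=|16| out[13]=256 → r--
[0,12] |-14|<=|15| out[12]=225 → r--
[0,11] |-14|<=|14| out[11]=196 → r--
[0,10] |-14|>|13| out[10]=196 → l++
[1,10] |-9|<=|13| out[9]=169 → r--
[1,9] |-9|<=|12| out[8]=144 → r--
[1,8] |-9|<=|11| out[7]=121 → r--
[1,7] |-9|<=|10| out[6]=100 → r--
[1,6] |-9|>|8| out[5]=81 → l++
[2,6] |0|<=|8| out[4]=64 → r--
[2,5] |0|<=|5| out[3]=25 → r--
[2,4] |0|<=|4| out[2]=16 → r--
[2,3] |0|<=|2| out[1]=4 → r--
[2,2] |0|<=|0| out[0]=0 → r--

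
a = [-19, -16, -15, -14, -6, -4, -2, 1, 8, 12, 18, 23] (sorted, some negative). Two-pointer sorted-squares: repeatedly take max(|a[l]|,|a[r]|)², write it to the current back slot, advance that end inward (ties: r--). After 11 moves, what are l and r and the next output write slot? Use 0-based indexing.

l=7, r=7, next write slot=0

[0,11] |-19|<=|23| out[11]=529 → r--
[0,10] |-19|>|18| out[10]=361 → l++
[1,10] |-16|<=|18| out[9]=324 → r--
[1,9] |-16|>|12| out[8]=256 → l++
[2,9] |-15|>|12| out[7]=225 → l++
[3,9] |-14|>|12| out[6]=196 → l++
[4,9] |-6|<=|12| out[5]=144 → r--
[4,8] |-6|<=|8| out[4]=64 → r--
[4,7] |-6|>|1| out[3]=36 → l++
[5,7] |-4|>|1| out[2]=16 → l++
[6,7] |-2|>|1| out[1]=4 → l++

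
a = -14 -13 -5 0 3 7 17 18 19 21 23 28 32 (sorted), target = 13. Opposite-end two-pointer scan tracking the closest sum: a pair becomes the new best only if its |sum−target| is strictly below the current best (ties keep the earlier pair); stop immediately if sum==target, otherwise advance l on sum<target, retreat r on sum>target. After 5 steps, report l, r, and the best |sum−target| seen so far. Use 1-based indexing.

[1,13] -14+32=18 d=5 * → r--
[1,12] -14+28=14 d=1 * → r--
[1,11] -14+23=9 d=4 → l++
[2,11] -13+23=10 d=3 → l++
[3,11] -5+23=18 d=5 → r--

l=3, r=10, best |Δ|=1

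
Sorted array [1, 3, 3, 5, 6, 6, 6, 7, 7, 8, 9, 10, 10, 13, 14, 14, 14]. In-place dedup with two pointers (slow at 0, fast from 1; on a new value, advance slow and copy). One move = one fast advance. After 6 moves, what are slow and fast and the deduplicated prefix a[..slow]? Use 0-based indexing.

slow=3, fast=7, prefix=[1, 3, 5, 6]

(s=0,f=1) a[fast]=3≠a[slow]=1 write a[1]=3 → slow++,fast++
(s=1,f=2) a[fast]=3=a[slow] dup → fast++
(s=1,f=3) a[fast]=5≠a[slow]=3 write a[2]=5 → slow++,fast++
(s=2,f=4) a[fast]=6≠a[slow]=5 write a[3]=6 → slow++,fast++
(s=3,f=5) a[fast]=6=a[slow] dup → fast++
(s=3,f=6) a[fast]=6=a[slow] dup → fast++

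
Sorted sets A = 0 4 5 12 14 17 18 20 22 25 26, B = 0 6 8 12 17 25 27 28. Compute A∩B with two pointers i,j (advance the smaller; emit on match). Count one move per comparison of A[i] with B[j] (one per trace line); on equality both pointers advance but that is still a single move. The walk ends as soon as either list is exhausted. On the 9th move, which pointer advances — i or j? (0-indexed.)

[i=0,j=0] 0==0 emit → i++,j++
[i=1,j=1] 4<6 → i++
[i=2,j=1] 5<6 → i++
[i=3,j=1] 12>6 → j++
[i=3,j=2] 12>8 → j++
[i=3,j=3] 12==12 emit → i++,j++
[i=4,j=4] 14<17 → i++
[i=5,j=4] 17==17 emit → i++,j++
[i=6,j=5] 18<25 → i++

i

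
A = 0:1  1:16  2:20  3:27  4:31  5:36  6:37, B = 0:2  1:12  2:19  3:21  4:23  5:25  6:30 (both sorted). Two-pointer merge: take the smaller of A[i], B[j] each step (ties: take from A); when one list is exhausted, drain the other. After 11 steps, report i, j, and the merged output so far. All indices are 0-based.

i=4, j=7, merged so far=[1, 2, 12, 16, 19, 20, 21, 23, 25, 27, 30]

[i=0,j=0] A[i]=1<=B[j]=2 take 1 → i++
[i=1,j=0] A[i]=16>B[j]=2 take 2 → j++
[i=1,j=1] A[i]=16>B[j]=12 take 12 → j++
[i=1,j=2] A[i]=16<=B[j]=19 take 16 → i++
[i=2,j=2] A[i]=20>B[j]=19 take 19 → j++
[i=2,j=3] A[i]=20<=B[j]=21 take 20 → i++
[i=3,j=3] A[i]=27>B[j]=21 take 21 → j++
[i=3,j=4] A[i]=27>B[j]=23 take 23 → j++
[i=3,j=5] A[i]=27>B[j]=25 take 25 → j++
[i=3,j=6] A[i]=27<=B[j]=30 take 27 → i++
[i=4,j=6] A[i]=31>B[j]=30 take 30 → j++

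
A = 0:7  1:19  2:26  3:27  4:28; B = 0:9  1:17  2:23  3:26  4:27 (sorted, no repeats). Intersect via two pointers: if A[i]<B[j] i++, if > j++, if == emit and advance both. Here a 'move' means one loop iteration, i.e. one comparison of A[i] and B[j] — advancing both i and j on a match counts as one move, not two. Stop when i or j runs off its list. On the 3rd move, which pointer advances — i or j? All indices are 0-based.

i=0 j=0: 7<9, i++
i=1 j=0: 19>9, j++
i=1 j=1: 19>17, j++

j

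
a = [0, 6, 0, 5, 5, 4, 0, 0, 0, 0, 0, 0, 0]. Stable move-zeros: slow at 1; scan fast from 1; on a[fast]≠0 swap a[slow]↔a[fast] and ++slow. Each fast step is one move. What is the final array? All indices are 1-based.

slow=1 fast=1: a[fast]=0, fast++
slow=1 fast=2: a[fast]=6≠0 swap→a[1]=6, slow++,fast++
slow=2 fast=3: a[fast]=0, fast++
slow=2 fast=4: a[fast]=5≠0 swap→a[2]=5, slow++,fast++
slow=3 fast=5: a[fast]=5≠0 swap→a[3]=5, slow++,fast++
slow=4 fast=6: a[fast]=4≠0 swap→a[4]=4, slow++,fast++
slow=5 fast=7: a[fast]=0, fast++
slow=5 fast=8: a[fast]=0, fast++
slow=5 fast=9: a[fast]=0, fast++
slow=5 fast=10: a[fast]=0, fast++
slow=5 fast=11: a[fast]=0, fast++
slow=5 fast=12: a[fast]=0, fast++
slow=5 fast=13: a[fast]=0, fast++

[6, 5, 5, 4, 0, 0, 0, 0, 0, 0, 0, 0, 0]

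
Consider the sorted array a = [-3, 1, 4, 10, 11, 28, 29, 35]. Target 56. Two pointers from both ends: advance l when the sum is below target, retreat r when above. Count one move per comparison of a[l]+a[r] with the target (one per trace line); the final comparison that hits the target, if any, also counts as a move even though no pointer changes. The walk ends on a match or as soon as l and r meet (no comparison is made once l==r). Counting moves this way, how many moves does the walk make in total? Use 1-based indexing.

7 moves

[1,8] -3+35=32 <56 → l++
[2,8] 1+35=36 <56 → l++
[3,8] 4+35=39 <56 → l++
[4,8] 10+35=45 <56 → l++
[5,8] 11+35=46 <56 → l++
[6,8] 28+35=63 >56 → r--
[6,7] 28+29=57 >56 → r--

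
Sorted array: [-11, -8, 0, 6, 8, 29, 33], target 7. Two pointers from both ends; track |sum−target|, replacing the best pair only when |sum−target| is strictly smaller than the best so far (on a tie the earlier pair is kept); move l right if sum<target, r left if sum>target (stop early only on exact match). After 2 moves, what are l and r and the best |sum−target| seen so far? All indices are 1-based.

l=1, r=5, best |Δ|=11

l=1 r=7: -11+33=22 d=15 *, r--
l=1 r=6: -11+29=18 d=11 *, r--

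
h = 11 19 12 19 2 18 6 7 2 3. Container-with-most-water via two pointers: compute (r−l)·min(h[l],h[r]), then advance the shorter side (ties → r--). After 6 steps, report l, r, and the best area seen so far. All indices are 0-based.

l=0 r=9: min(11,3)*9=27 best=27 *, r--
l=0 r=8: min(11,2)*8=16 best=27, r--
l=0 r=7: min(11,7)*7=49 best=49 *, r--
l=0 r=6: min(11,6)*6=36 best=49, r--
l=0 r=5: min(11,18)*5=55 best=55 *, l++
l=1 r=5: min(19,18)*4=72 best=72 *, r--

l=1, r=4, best area=72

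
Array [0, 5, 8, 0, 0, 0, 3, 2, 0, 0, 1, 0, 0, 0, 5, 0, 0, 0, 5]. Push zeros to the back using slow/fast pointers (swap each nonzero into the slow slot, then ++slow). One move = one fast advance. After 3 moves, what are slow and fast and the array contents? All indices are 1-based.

slow=3, fast=4, a=[5, 8, 0, 0, 0, 0, 3, 2, 0, 0, 1, 0, 0, 0, 5, 0, 0, 0, 5]

slow=1 fast=1: a[fast]=0, fast++
slow=1 fast=2: a[fast]=5≠0 swap→a[1]=5, slow++,fast++
slow=2 fast=3: a[fast]=8≠0 swap→a[2]=8, slow++,fast++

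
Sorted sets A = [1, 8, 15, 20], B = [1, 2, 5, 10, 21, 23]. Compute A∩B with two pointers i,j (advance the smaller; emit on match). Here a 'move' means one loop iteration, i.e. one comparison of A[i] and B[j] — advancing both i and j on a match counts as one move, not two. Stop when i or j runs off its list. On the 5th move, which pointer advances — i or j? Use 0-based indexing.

j

i=0 j=0: 1==1 emit, i++,j++
i=1 j=1: 8>2, j++
i=1 j=2: 8>5, j++
i=1 j=3: 8<10, i++
i=2 j=3: 15>10, j++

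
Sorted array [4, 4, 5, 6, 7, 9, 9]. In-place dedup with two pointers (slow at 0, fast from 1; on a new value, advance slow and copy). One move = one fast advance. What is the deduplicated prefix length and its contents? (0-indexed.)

length 5; prefix = [4, 5, 6, 7, 9]

slow=0 fast=1: a[fast]=4=a[slow] dup, fast++
slow=0 fast=2: a[fast]=5≠a[slow]=4 write a[1]=5, slow++,fast++
slow=1 fast=3: a[fast]=6≠a[slow]=5 write a[2]=6, slow++,fast++
slow=2 fast=4: a[fast]=7≠a[slow]=6 write a[3]=7, slow++,fast++
slow=3 fast=5: a[fast]=9≠a[slow]=7 write a[4]=9, slow++,fast++
slow=4 fast=6: a[fast]=9=a[slow] dup, fast++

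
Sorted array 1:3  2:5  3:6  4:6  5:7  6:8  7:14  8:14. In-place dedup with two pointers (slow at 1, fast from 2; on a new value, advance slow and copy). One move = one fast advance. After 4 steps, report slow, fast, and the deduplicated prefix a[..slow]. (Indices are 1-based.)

slow=4, fast=6, prefix=[3, 5, 6, 7]

(s=1,f=2) a[fast]=5≠a[slow]=3 write a[2]=5 → slow++,fast++
(s=2,f=3) a[fast]=6≠a[slow]=5 write a[3]=6 → slow++,fast++
(s=3,f=4) a[fast]=6=a[slow] dup → fast++
(s=3,f=5) a[fast]=7≠a[slow]=6 write a[4]=7 → slow++,fast++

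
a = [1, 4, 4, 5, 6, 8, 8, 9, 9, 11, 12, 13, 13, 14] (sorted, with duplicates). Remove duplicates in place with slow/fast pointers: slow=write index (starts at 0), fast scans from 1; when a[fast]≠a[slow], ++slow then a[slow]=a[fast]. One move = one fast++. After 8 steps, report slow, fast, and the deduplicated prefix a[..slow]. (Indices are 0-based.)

slow=5, fast=9, prefix=[1, 4, 5, 6, 8, 9]

slow=0 fast=1: a[fast]=4≠a[slow]=1 write a[1]=4, slow++,fast++
slow=1 fast=2: a[fast]=4=a[slow] dup, fast++
slow=1 fast=3: a[fast]=5≠a[slow]=4 write a[2]=5, slow++,fast++
slow=2 fast=4: a[fast]=6≠a[slow]=5 write a[3]=6, slow++,fast++
slow=3 fast=5: a[fast]=8≠a[slow]=6 write a[4]=8, slow++,fast++
slow=4 fast=6: a[fast]=8=a[slow] dup, fast++
slow=4 fast=7: a[fast]=9≠a[slow]=8 write a[5]=9, slow++,fast++
slow=5 fast=8: a[fast]=9=a[slow] dup, fast++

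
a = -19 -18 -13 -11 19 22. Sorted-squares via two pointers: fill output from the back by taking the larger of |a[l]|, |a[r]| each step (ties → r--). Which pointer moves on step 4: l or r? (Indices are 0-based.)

l=0 r=5: |-19|<=|22| out[5]=484, r--
l=0 r=4: |-19|<=|19| out[4]=361, r--
l=0 r=3: |-19|>|-11| out[3]=361, l++
l=1 r=3: |-18|>|-11| out[2]=324, l++

l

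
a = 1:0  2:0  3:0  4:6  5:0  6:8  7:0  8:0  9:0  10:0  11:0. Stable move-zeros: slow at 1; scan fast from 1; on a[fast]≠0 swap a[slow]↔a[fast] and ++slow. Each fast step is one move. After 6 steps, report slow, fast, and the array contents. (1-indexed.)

slow=1 fast=1: a[fast]=0, fast++
slow=1 fast=2: a[fast]=0, fast++
slow=1 fast=3: a[fast]=0, fast++
slow=1 fast=4: a[fast]=6≠0 swap→a[1]=6, slow++,fast++
slow=2 fast=5: a[fast]=0, fast++
slow=2 fast=6: a[fast]=8≠0 swap→a[2]=8, slow++,fast++

slow=3, fast=7, a=[6, 8, 0, 0, 0, 0, 0, 0, 0, 0, 0]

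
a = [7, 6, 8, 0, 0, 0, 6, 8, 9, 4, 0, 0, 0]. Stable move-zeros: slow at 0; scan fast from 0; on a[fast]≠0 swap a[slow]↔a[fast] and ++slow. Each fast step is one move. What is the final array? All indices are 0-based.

[7, 6, 8, 6, 8, 9, 4, 0, 0, 0, 0, 0, 0]

slow=0 fast=0: a[fast]=7≠0 swap→a[0]=7, slow++,fast++
slow=1 fast=1: a[fast]=6≠0 swap→a[1]=6, slow++,fast++
slow=2 fast=2: a[fast]=8≠0 swap→a[2]=8, slow++,fast++
slow=3 fast=3: a[fast]=0, fast++
slow=3 fast=4: a[fast]=0, fast++
slow=3 fast=5: a[fast]=0, fast++
slow=3 fast=6: a[fast]=6≠0 swap→a[3]=6, slow++,fast++
slow=4 fast=7: a[fast]=8≠0 swap→a[4]=8, slow++,fast++
slow=5 fast=8: a[fast]=9≠0 swap→a[5]=9, slow++,fast++
slow=6 fast=9: a[fast]=4≠0 swap→a[6]=4, slow++,fast++
slow=7 fast=10: a[fast]=0, fast++
slow=7 fast=11: a[fast]=0, fast++
slow=7 fast=12: a[fast]=0, fast++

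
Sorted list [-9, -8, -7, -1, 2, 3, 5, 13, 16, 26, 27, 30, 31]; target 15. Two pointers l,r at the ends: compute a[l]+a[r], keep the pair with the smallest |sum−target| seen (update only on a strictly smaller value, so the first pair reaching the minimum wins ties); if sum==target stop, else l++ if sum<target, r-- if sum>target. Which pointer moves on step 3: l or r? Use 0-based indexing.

r

[0,12] -9+31=22 d=7 * → r--
[0,11] -9+30=21 d=6 * → r--
[0,10] -9+27=18 d=3 * → r--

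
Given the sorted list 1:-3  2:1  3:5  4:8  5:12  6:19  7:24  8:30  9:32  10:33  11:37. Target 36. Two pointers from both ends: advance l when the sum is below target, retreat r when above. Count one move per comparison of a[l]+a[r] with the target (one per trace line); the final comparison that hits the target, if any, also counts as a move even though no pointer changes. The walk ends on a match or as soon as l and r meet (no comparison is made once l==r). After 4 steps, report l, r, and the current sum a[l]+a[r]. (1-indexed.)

l=3, r=9, sum=37

[1,11] -3+37=34 <36 → l++
[2,11] 1+37=38 >36 → r--
[2,10] 1+33=34 <36 → l++
[3,10] 5+33=38 >36 → r--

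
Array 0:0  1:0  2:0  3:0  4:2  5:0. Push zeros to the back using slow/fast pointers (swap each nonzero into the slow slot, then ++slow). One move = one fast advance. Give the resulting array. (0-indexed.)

slow=0 fast=0: a[fast]=0, fast++
slow=0 fast=1: a[fast]=0, fast++
slow=0 fast=2: a[fast]=0, fast++
slow=0 fast=3: a[fast]=0, fast++
slow=0 fast=4: a[fast]=2≠0 swap→a[0]=2, slow++,fast++
slow=1 fast=5: a[fast]=0, fast++

[2, 0, 0, 0, 0, 0]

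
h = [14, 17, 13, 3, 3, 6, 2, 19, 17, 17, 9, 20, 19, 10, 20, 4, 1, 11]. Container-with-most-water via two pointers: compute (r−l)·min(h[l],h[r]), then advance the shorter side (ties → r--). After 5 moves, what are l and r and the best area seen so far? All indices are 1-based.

l=1 r=18: min(14,11)*17=187 best=187 *, r--
l=1 r=17: min(14,1)*16=16 best=187, r--
l=1 r=16: min(14,4)*15=60 best=187, r--
l=1 r=15: min(14,20)*14=196 best=196 *, l++
l=2 r=15: min(17,20)*13=221 best=221 *, l++

l=3, r=15, best area=221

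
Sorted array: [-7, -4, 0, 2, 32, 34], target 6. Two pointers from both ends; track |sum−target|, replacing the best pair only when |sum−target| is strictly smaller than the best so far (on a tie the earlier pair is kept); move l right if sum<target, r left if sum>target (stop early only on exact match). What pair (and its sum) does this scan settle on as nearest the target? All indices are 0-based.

[0,5] -7+34=27 d=21 * → r--
[0,4] -7+32=25 d=19 * → r--
[0,3] -7+2=-5 d=11 * → l++
[1,3] -4+2=-2 d=8 * → l++
[2,3] 0+2=2 d=4 * → l++

pair (0, 2) with sum 2 (|Δ|=4)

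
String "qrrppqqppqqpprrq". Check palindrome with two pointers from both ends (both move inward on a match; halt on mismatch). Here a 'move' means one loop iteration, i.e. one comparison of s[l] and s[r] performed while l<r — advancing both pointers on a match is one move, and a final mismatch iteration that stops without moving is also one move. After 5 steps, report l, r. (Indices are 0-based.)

l=5, r=10

l=0 r=15: 'q'=='q', l++,r--
l=1 r=14: 'r'=='r', l++,r--
l=2 r=13: 'r'=='r', l++,r--
l=3 r=12: 'p'=='p', l++,r--
l=4 r=11: 'p'=='p', l++,r--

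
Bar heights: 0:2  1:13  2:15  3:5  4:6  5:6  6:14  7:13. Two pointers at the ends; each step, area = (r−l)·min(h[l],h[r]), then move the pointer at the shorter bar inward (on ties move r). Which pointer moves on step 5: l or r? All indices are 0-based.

[0,7] min(2,13)*7=14 best=14 * → l++
[1,7] min(13,13)*6=78 best=78 * → r--
[1,6] min(13,14)*5=65 best=78 → l++
[2,6] min(15,14)*4=56 best=78 → r--
[2,5] min(15,6)*3=18 best=78 → r--

r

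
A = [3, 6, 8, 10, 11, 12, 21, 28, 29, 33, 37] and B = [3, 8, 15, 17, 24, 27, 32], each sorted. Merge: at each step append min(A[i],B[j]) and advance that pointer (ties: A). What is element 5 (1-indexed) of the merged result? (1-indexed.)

[i=1,j=1] A[i]=3<=B[j]=3 take 3 → i++
[i=2,j=1] A[i]=6>B[j]=3 take 3 → j++
[i=2,j=2] A[i]=6<=B[j]=8 take 6 → i++
[i=3,j=2] A[i]=8<=B[j]=8 take 8 → i++
[i=4,j=2] A[i]=10>B[j]=8 take 8 → j++
[i=4,j=3] A[i]=10<=B[j]=15 take 10 → i++
[i=5,j=3] A[i]=11<=B[j]=15 take 11 → i++
[i=6,j=3] A[i]=12<=B[j]=15 take 12 → i++
[i=7,j=3] A[i]=21>B[j]=15 take 15 → j++
[i=7,j=4] A[i]=21>B[j]=17 take 17 → j++
[i=7,j=5] A[i]=21<=B[j]=24 take 21 → i++
[i=8,j=5] A[i]=28>B[j]=24 take 24 → j++
[i=8,j=6] A[i]=28>B[j]=27 take 27 → j++
[i=8,j=7] A[i]=28<=B[j]=32 take 28 → i++
[i=9,j=7] A[i]=29<=B[j]=32 take 29 → i++
[i=10,j=7] A[i]=33>B[j]=32 take 32 → j++
[i=10,j=8] B done, take A[i]=33 → i++
[i=11,j=8] B done, take A[i]=37 → i++

merged[5] = 8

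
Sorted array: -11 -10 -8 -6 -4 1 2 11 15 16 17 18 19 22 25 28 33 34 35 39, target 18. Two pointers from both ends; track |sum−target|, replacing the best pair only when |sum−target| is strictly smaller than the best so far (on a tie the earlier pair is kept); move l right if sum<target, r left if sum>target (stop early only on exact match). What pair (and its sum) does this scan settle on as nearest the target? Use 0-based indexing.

pair (-10, 28) with sum 18 (|Δ|=0)

[0,19] -11+39=28 d=10 * → r--
[0,18] -11+35=24 d=6 * → r--
[0,17] -11+34=23 d=5 * → r--
[0,16] -11+33=22 d=4 * → r--
[0,15] -11+28=17 d=1 * → l++
[1,15] -10+28=18 d=0 * → stop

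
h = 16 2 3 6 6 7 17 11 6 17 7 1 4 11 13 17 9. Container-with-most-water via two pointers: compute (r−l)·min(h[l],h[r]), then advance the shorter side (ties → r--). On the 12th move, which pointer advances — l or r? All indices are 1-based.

l=1 r=17: min(16,9)*16=144 best=144 *, r--
l=1 r=16: min(16,17)*15=240 best=240 *, l++
l=2 r=16: min(2,17)*14=28 best=240, l++
l=3 r=16: min(3,17)*13=39 best=240, l++
l=4 r=16: min(6,17)*12=72 best=240, l++
l=5 r=16: min(6,17)*11=66 best=240, l++
l=6 r=16: min(7,17)*10=70 best=240, l++
l=7 r=16: min(17,17)*9=153 best=240, r--
l=7 r=15: min(17,13)*8=104 best=240, r--
l=7 r=14: min(17,11)*7=77 best=240, r--
l=7 r=13: min(17,4)*6=24 best=240, r--
l=7 r=12: min(17,1)*5=5 best=240, r--

r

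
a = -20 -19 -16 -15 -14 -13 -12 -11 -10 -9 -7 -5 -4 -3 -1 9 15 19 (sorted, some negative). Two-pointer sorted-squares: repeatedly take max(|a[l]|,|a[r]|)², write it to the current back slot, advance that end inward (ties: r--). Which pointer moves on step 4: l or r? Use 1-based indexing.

[1,18] |-20|>|19| out[18]=400 → l++
[2,18] |-19|<=|19| out[17]=361 → r--
[2,17] |-19|>|15| out[16]=361 → l++
[3,17] |-16|>|15| out[15]=256 → l++

l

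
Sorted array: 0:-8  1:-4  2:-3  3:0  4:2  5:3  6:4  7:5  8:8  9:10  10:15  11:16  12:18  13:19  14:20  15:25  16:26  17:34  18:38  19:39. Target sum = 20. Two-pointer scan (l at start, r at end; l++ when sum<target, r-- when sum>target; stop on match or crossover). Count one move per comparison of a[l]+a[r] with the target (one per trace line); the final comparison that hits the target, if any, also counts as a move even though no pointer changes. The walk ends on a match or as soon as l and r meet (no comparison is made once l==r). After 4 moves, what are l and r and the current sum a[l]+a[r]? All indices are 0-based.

l=0 r=19: -8+39=31 >20, r--
l=0 r=18: -8+38=30 >20, r--
l=0 r=17: -8+34=26 >20, r--
l=0 r=16: -8+26=18 <20, l++

l=1, r=16, sum=22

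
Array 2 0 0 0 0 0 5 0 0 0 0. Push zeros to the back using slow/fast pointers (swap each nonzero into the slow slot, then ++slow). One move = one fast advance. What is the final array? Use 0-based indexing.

[2, 5, 0, 0, 0, 0, 0, 0, 0, 0, 0]

(s=0,f=0) a[fast]=2≠0 swap→a[0]=2 → slow++,fast++
(s=1,f=1) a[fast]=0 → fast++
(s=1,f=2) a[fast]=0 → fast++
(s=1,f=3) a[fast]=0 → fast++
(s=1,f=4) a[fast]=0 → fast++
(s=1,f=5) a[fast]=0 → fast++
(s=1,f=6) a[fast]=5≠0 swap→a[1]=5 → slow++,fast++
(s=2,f=7) a[fast]=0 → fast++
(s=2,f=8) a[fast]=0 → fast++
(s=2,f=9) a[fast]=0 → fast++
(s=2,f=10) a[fast]=0 → fast++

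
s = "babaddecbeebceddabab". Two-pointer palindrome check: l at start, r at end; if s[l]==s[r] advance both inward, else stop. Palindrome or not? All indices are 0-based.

[0,19] 'b'=='b' → l++,r--
[1,18] 'a'=='a' → l++,r--
[2,17] 'b'=='b' → l++,r--
[3,16] 'a'=='a' → l++,r--
[4,15] 'd'=='d' → l++,r--
[5,14] 'd'=='d' → l++,r--
[6,13] 'e'=='e' → l++,r--
[7,12] 'c'=='c' → l++,r--
[8,11] 'b'=='b' → l++,r--
[9,10] 'e'=='e' → l++,r--

palindrome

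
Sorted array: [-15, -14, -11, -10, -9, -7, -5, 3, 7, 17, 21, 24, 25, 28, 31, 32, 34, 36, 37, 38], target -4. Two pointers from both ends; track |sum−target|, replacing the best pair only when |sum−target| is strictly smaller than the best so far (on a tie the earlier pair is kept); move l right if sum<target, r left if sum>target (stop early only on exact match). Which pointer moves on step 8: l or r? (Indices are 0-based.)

r

[0,19] -15+38=23 d=27 * → r--
[0,18] -15+37=22 d=26 * → r--
[0,17] -15+36=21 d=25 * → r--
[0,16] -15+34=19 d=23 * → r--
[0,15] -15+32=17 d=21 * → r--
[0,14] -15+31=16 d=20 * → r--
[0,13] -15+28=13 d=17 * → r--
[0,12] -15+25=10 d=14 * → r--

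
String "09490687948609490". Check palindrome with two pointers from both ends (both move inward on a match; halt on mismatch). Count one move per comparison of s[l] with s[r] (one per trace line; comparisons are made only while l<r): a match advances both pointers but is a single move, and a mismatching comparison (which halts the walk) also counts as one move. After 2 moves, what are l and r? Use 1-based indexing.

l=1 r=17: '0'=='0', l++,r--
l=2 r=16: '9'=='9', l++,r--

l=3, r=15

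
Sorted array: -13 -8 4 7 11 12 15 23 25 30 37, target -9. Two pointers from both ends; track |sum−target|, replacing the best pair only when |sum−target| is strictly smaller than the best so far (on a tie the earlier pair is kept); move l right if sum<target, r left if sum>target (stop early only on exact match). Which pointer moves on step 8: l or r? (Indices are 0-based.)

l=0 r=10: -13+37=24 d=33 *, r--
l=0 r=9: -13+30=17 d=26 *, r--
l=0 r=8: -13+25=12 d=21 *, r--
l=0 r=7: -13+23=10 d=19 *, r--
l=0 r=6: -13+15=2 d=11 *, r--
l=0 r=5: -13+12=-1 d=8 *, r--
l=0 r=4: -13+11=-2 d=7 *, r--
l=0 r=3: -13+7=-6 d=3 *, r--

r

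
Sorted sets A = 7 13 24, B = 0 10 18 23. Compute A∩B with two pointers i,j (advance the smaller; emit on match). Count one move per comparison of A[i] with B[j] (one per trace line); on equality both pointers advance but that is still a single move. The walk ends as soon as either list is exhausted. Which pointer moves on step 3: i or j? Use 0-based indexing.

j

[i=0,j=0] 7>0 → j++
[i=0,j=1] 7<10 → i++
[i=1,j=1] 13>10 → j++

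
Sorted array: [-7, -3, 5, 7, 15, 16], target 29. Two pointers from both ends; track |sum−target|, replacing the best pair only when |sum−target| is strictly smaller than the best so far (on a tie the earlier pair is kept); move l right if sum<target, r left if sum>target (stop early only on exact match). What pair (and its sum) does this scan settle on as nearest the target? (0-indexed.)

pair (15, 16) with sum 31 (|Δ|=2)

l=0 r=5: -7+16=9 d=20 *, l++
l=1 r=5: -3+16=13 d=16 *, l++
l=2 r=5: 5+16=21 d=8 *, l++
l=3 r=5: 7+16=23 d=6 *, l++
l=4 r=5: 15+16=31 d=2 *, r--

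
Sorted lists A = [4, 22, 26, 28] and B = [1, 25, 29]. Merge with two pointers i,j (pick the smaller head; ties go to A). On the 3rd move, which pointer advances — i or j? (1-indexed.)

i

i=1 j=1: A[i]=4>B[j]=1 take 1, j++
i=1 j=2: A[i]=4<=B[j]=25 take 4, i++
i=2 j=2: A[i]=22<=B[j]=25 take 22, i++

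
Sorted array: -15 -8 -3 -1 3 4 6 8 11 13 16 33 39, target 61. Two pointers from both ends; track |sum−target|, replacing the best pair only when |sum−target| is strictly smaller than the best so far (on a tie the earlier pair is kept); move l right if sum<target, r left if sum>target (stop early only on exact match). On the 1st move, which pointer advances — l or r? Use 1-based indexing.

l

l=1 r=13: -15+39=24 d=37 *, l++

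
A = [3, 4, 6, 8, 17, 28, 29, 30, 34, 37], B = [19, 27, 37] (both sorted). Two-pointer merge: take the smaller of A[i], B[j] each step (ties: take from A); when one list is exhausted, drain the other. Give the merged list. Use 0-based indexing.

[i=0,j=0] A[i]=3<=B[j]=19 take 3 → i++
[i=1,j=0] A[i]=4<=B[j]=19 take 4 → i++
[i=2,j=0] A[i]=6<=B[j]=19 take 6 → i++
[i=3,j=0] A[i]=8<=B[j]=19 take 8 → i++
[i=4,j=0] A[i]=17<=B[j]=19 take 17 → i++
[i=5,j=0] A[i]=28>B[j]=19 take 19 → j++
[i=5,j=1] A[i]=28>B[j]=27 take 27 → j++
[i=5,j=2] A[i]=28<=B[j]=37 take 28 → i++
[i=6,j=2] A[i]=29<=B[j]=37 take 29 → i++
[i=7,j=2] A[i]=30<=B[j]=37 take 30 → i++
[i=8,j=2] A[i]=34<=B[j]=37 take 34 → i++
[i=9,j=2] A[i]=37<=B[j]=37 take 37 → i++
[i=10,j=2] A done, take B[j]=37 → j++

[3, 4, 6, 8, 17, 19, 27, 28, 29, 30, 34, 37, 37]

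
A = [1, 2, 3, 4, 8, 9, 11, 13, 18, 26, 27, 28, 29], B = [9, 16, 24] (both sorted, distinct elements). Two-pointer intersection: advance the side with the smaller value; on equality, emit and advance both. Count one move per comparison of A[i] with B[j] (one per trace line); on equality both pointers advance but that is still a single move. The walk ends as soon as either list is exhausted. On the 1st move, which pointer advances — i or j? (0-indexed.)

[i=0,j=0] 1<9 → i++

i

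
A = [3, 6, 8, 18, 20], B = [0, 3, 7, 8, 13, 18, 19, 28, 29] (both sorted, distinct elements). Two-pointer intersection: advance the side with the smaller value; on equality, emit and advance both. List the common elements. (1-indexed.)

intersection = [3, 8, 18]

i=1 j=1: 3>0, j++
i=1 j=2: 3==3 emit, i++,j++
i=2 j=3: 6<7, i++
i=3 j=3: 8>7, j++
i=3 j=4: 8==8 emit, i++,j++
i=4 j=5: 18>13, j++
i=4 j=6: 18==18 emit, i++,j++
i=5 j=7: 20>19, j++
i=5 j=8: 20<28, i++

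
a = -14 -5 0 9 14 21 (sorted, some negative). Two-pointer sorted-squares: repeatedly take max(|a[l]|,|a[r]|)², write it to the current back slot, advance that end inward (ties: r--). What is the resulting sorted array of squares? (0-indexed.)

[0,5] |-14|<=|21| out[5]=441 → r--
[0,4] |-14|<=|14| out[4]=196 → r--
[0,3] |-14|>|9| out[3]=196 → l++
[1,3] |-5|<=|9| out[2]=81 → r--
[1,2] |-5|>|0| out[1]=25 → l++
[2,2] |0|<=|0| out[0]=0 → r--

[0, 25, 81, 196, 196, 441]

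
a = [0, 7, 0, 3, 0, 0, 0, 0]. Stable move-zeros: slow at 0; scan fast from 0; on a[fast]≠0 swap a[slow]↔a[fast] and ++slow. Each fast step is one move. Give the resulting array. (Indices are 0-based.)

[7, 3, 0, 0, 0, 0, 0, 0]

slow=0 fast=0: a[fast]=0, fast++
slow=0 fast=1: a[fast]=7≠0 swap→a[0]=7, slow++,fast++
slow=1 fast=2: a[fast]=0, fast++
slow=1 fast=3: a[fast]=3≠0 swap→a[1]=3, slow++,fast++
slow=2 fast=4: a[fast]=0, fast++
slow=2 fast=5: a[fast]=0, fast++
slow=2 fast=6: a[fast]=0, fast++
slow=2 fast=7: a[fast]=0, fast++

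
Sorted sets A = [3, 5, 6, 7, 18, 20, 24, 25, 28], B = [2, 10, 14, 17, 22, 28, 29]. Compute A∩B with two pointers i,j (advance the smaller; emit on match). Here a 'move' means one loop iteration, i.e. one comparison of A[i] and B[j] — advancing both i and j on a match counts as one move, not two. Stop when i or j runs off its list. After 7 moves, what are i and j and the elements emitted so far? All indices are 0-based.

i=4, j=3, emitted=[]

[i=0,j=0] 3>2 → j++
[i=0,j=1] 3<10 → i++
[i=1,j=1] 5<10 → i++
[i=2,j=1] 6<10 → i++
[i=3,j=1] 7<10 → i++
[i=4,j=1] 18>10 → j++
[i=4,j=2] 18>14 → j++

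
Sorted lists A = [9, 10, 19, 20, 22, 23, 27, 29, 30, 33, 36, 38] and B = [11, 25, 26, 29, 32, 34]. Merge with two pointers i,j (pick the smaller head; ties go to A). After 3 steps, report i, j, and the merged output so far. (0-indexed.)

i=2, j=1, merged so far=[9, 10, 11]

i=0 j=0: A[i]=9<=B[j]=11 take 9, i++
i=1 j=0: A[i]=10<=B[j]=11 take 10, i++
i=2 j=0: A[i]=19>B[j]=11 take 11, j++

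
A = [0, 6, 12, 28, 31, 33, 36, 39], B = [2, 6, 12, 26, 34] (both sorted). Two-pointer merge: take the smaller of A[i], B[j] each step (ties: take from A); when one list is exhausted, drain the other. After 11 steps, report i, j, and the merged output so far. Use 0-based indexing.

i=6, j=5, merged so far=[0, 2, 6, 6, 12, 12, 26, 28, 31, 33, 34]

[i=0,j=0] A[i]=0<=B[j]=2 take 0 → i++
[i=1,j=0] A[i]=6>B[j]=2 take 2 → j++
[i=1,j=1] A[i]=6<=B[j]=6 take 6 → i++
[i=2,j=1] A[i]=12>B[j]=6 take 6 → j++
[i=2,j=2] A[i]=12<=B[j]=12 take 12 → i++
[i=3,j=2] A[i]=28>B[j]=12 take 12 → j++
[i=3,j=3] A[i]=28>B[j]=26 take 26 → j++
[i=3,j=4] A[i]=28<=B[j]=34 take 28 → i++
[i=4,j=4] A[i]=31<=B[j]=34 take 31 → i++
[i=5,j=4] A[i]=33<=B[j]=34 take 33 → i++
[i=6,j=4] A[i]=36>B[j]=34 take 34 → j++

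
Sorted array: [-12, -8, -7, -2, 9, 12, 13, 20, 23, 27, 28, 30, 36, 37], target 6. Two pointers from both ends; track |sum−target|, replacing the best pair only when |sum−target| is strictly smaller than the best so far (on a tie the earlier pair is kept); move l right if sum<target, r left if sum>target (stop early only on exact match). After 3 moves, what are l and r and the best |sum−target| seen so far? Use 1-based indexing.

l=1, r=11, best |Δ|=12

[1,14] -12+37=25 d=19 * → r--
[1,13] -12+36=24 d=18 * → r--
[1,12] -12+30=18 d=12 * → r--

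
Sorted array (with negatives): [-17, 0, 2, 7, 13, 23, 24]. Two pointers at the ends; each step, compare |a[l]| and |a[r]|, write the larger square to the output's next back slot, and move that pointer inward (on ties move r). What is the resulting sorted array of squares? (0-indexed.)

l=0 r=6: |-17|<=|24| out[6]=576, r--
l=0 r=5: |-17|<=|23| out[5]=529, r--
l=0 r=4: |-17|>|13| out[4]=289, l++
l=1 r=4: |0|<=|13| out[3]=169, r--
l=1 r=3: |0|<=|7| out[2]=49, r--
l=1 r=2: |0|<=|2| out[1]=4, r--
l=1 r=1: |0|<=|0| out[0]=0, r--

[0, 4, 49, 169, 289, 529, 576]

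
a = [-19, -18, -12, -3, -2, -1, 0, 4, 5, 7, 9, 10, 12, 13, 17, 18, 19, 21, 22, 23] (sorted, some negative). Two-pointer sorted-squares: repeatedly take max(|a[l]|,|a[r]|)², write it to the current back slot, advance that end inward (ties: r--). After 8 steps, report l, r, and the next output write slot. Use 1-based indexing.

l=3, r=14, next write slot=12

[1,20] |-19|<=|23| out[20]=529 → r--
[1,19] |-19|<=|22| out[19]=484 → r--
[1,18] |-19|<=|21| out[18]=441 → r--
[1,17] |-19|<=|19| out[17]=361 → r--
[1,16] |-19|>|18| out[16]=361 → l++
[2,16] |-18|<=|18| out[15]=324 → r--
[2,15] |-18|>|17| out[14]=324 → l++
[3,15] |-12|<=|17| out[13]=289 → r--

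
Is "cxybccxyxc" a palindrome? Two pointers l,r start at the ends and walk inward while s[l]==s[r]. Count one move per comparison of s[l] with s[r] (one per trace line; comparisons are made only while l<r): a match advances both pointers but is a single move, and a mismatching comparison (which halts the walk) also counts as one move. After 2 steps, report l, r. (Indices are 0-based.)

l=2, r=7

[0,9] 'c'=='c' → l++,r--
[1,8] 'x'=='x' → l++,r--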